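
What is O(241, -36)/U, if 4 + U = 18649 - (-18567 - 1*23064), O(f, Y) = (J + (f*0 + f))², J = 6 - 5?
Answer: 14641/15069 ≈ 0.97160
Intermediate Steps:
J = 1
O(f, Y) = (1 + f)² (O(f, Y) = (1 + (f*0 + f))² = (1 + (0 + f))² = (1 + f)²)
U = 60276 (U = -4 + (18649 - (-18567 - 1*23064)) = -4 + (18649 - (-18567 - 23064)) = -4 + (18649 - 1*(-41631)) = -4 + (18649 + 41631) = -4 + 60280 = 60276)
O(241, -36)/U = (1 + 241)²/60276 = 242²*(1/60276) = 58564*(1/60276) = 14641/15069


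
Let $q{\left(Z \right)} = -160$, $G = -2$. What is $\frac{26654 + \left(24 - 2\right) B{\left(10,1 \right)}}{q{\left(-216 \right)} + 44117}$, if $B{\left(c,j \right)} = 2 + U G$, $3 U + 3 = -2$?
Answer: $\frac{80314}{131871} \approx 0.60903$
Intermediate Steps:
$U = - \frac{5}{3}$ ($U = -1 + \frac{1}{3} \left(-2\right) = -1 - \frac{2}{3} = - \frac{5}{3} \approx -1.6667$)
$B{\left(c,j \right)} = \frac{16}{3}$ ($B{\left(c,j \right)} = 2 - - \frac{10}{3} = 2 + \frac{10}{3} = \frac{16}{3}$)
$\frac{26654 + \left(24 - 2\right) B{\left(10,1 \right)}}{q{\left(-216 \right)} + 44117} = \frac{26654 + \left(24 - 2\right) \frac{16}{3}}{-160 + 44117} = \frac{26654 + 22 \cdot \frac{16}{3}}{43957} = \left(26654 + \frac{352}{3}\right) \frac{1}{43957} = \frac{80314}{3} \cdot \frac{1}{43957} = \frac{80314}{131871}$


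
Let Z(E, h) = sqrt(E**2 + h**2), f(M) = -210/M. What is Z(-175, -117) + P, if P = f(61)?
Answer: -210/61 + sqrt(44314) ≈ 207.07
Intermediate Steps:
P = -210/61 ≈ -3.4426
Z(-175, -117) + P = sqrt((-175)**2 + (-117)**2) - 210/61 = sqrt(30625 + 13689) - 210/61 = sqrt(44314) - 210/61 = -210/61 + sqrt(44314)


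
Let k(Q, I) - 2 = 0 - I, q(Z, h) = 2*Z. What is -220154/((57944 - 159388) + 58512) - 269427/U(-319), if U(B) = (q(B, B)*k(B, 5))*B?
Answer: 6082732797/1092200813 ≈ 5.5692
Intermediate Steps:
k(Q, I) = 2 - I (k(Q, I) = 2 + (0 - I) = 2 - I)
U(B) = -6*B² (U(B) = ((2*B)*(2 - 1*5))*B = ((2*B)*(2 - 5))*B = ((2*B)*(-3))*B = (-6*B)*B = -6*B²)
-220154/((57944 - 159388) + 58512) - 269427/U(-319) = -220154/((57944 - 159388) + 58512) - 269427/((-6*(-319)²)) = -220154/(-101444 + 58512) - 269427/((-6*101761)) = -220154/(-42932) - 269427/(-610566) = -220154*(-1/42932) - 269427*(-1/610566) = 110077/21466 + 89809/203522 = 6082732797/1092200813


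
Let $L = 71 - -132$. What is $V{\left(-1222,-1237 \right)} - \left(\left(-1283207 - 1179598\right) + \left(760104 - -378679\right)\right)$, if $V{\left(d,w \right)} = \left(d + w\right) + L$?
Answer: $1321766$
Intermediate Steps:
$L = 203$ ($L = 71 + 132 = 203$)
$V{\left(d,w \right)} = 203 + d + w$ ($V{\left(d,w \right)} = \left(d + w\right) + 203 = 203 + d + w$)
$V{\left(-1222,-1237 \right)} - \left(\left(-1283207 - 1179598\right) + \left(760104 - -378679\right)\right) = \left(203 - 1222 - 1237\right) - \left(\left(-1283207 - 1179598\right) + \left(760104 - -378679\right)\right) = -2256 - \left(-2462805 + \left(760104 + 378679\right)\right) = -2256 - \left(-2462805 + 1138783\right) = -2256 - -1324022 = -2256 + 1324022 = 1321766$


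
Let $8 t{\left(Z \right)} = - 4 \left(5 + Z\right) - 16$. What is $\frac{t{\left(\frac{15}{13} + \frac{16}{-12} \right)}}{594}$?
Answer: $- \frac{86}{11583} \approx -0.0074247$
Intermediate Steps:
$t{\left(Z \right)} = - \frac{9}{2} - \frac{Z}{2}$ ($t{\left(Z \right)} = \frac{- 4 \left(5 + Z\right) - 16}{8} = \frac{\left(-20 - 4 Z\right) - 16}{8} = \frac{-36 - 4 Z}{8} = - \frac{9}{2} - \frac{Z}{2}$)
$\frac{t{\left(\frac{15}{13} + \frac{16}{-12} \right)}}{594} = \frac{- \frac{9}{2} - \frac{\frac{15}{13} + \frac{16}{-12}}{2}}{594} = \left(- \frac{9}{2} - \frac{15 \cdot \frac{1}{13} + 16 \left(- \frac{1}{12}\right)}{2}\right) \frac{1}{594} = \left(- \frac{9}{2} - \frac{\frac{15}{13} - \frac{4}{3}}{2}\right) \frac{1}{594} = \left(- \frac{9}{2} - - \frac{7}{78}\right) \frac{1}{594} = \left(- \frac{9}{2} + \frac{7}{78}\right) \frac{1}{594} = \left(- \frac{172}{39}\right) \frac{1}{594} = - \frac{86}{11583}$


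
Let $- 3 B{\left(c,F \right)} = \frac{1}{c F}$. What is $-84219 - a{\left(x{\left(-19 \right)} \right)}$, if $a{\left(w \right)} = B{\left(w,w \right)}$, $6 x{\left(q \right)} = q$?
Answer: $- \frac{30403047}{361} \approx -84219.0$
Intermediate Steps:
$x{\left(q \right)} = \frac{q}{6}$
$B{\left(c,F \right)} = - \frac{1}{3 F c}$ ($B{\left(c,F \right)} = - \frac{1}{3 c F} = - \frac{1}{3 F c}$)
$a{\left(w \right)} = - \frac{1}{3 w^{2}}$ ($a{\left(w \right)} = - \frac{1}{3 w w} = - \frac{1}{3 w^{2}}$)
$-84219 - a{\left(x{\left(-19 \right)} \right)} = -84219 - - \frac{1}{3 \cdot \frac{361}{36}} = -84219 - \left(- \frac{1}{3}\right) \frac{36}{361} = -84219 - - \frac{12}{361} = -84219 + \frac{12}{361} = - \frac{30403047}{361}$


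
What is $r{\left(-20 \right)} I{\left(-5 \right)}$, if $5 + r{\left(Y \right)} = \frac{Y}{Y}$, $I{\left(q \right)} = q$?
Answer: $20$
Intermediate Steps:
$r{\left(Y \right)} = -4$ ($r{\left(Y \right)} = -5 + \frac{Y}{Y} = -5 + 1 = -4$)
$r{\left(-20 \right)} I{\left(-5 \right)} = \left(-4\right) \left(-5\right) = 20$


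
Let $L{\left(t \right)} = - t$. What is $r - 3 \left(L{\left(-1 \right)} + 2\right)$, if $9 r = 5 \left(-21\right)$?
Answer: $- \frac{62}{3} \approx -20.667$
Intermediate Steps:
$r = - \frac{35}{3}$ ($r = \frac{5 \left(-21\right)}{9} = \frac{1}{9} \left(-105\right) = - \frac{35}{3} \approx -11.667$)
$r - 3 \left(L{\left(-1 \right)} + 2\right) = - \frac{35}{3} - 3 \left(\left(-1\right) \left(-1\right) + 2\right) = - \frac{35}{3} - 3 \left(1 + 2\right) = - \frac{35}{3} - 9 = - \frac{62}{3}$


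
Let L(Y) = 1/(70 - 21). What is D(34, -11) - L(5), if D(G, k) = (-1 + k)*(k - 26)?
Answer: 21755/49 ≈ 443.98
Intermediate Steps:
D(G, k) = (-1 + k)*(-26 + k)
L(Y) = 1/49
D(34, -11) - L(5) = (26 + (-11)**2 - 27*(-11)) - 1*1/49 = (26 + 121 + 297) - 1/49 = 444 - 1/49 = 21755/49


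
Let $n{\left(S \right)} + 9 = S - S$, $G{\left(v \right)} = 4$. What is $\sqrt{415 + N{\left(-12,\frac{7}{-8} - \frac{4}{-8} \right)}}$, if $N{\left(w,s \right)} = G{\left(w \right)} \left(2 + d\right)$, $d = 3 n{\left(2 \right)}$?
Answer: $3 \sqrt{35} \approx 17.748$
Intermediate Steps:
$n{\left(S \right)} = -9$ ($n{\left(S \right)} = -9 + \left(S - S\right) = -9 + 0 = -9$)
$d = -27$ ($d = 3 \left(-9\right) = -27$)
$N{\left(w,s \right)} = -100$ ($N{\left(w,s \right)} = 4 \left(2 - 27\right) = 4 \left(-25\right) = -100$)
$\sqrt{415 + N{\left(-12,\frac{7}{-8} - \frac{4}{-8} \right)}} = \sqrt{415 - 100} = \sqrt{315} = 3 \sqrt{35}$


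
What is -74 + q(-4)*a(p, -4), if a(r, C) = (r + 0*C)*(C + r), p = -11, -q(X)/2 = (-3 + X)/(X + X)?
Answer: -1451/4 ≈ -362.75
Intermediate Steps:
q(X) = -(-3 + X)/X (q(X) = -2*(-3 + X)/(X + X) = -2*(-3 + X)/(2*X) = -2*(-3 + X)*1/(2*X) = -(-3 + X)/X)
a(r, C) = r*(C + r) (a(r, C) = (r + 0)*(C + r) = r*(C + r))
-74 + q(-4)*a(p, -4) = -74 + ((3 - 1*(-4))/(-4))*(-11*(-4 - 11)) = -74 + (-(3 + 4)/4)*(-11*(-15)) = -74 - ¼*7*165 = -74 - 7/4*165 = -74 - 1155/4 = -1451/4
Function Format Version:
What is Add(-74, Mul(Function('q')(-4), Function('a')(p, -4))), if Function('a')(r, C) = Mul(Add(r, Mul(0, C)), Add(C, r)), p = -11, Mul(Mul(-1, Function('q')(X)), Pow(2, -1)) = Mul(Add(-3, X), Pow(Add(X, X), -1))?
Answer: Rational(-1451, 4) ≈ -362.75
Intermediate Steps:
Function('q')(X) = Mul(-1, Pow(X, -1), Add(-3, X)) (Function('q')(X) = Mul(-2, Mul(Add(-3, X), Pow(Add(X, X), -1))) = Mul(-2, Mul(Add(-3, X), Pow(Mul(2, X), -1))) = Mul(-2, Mul(Add(-3, X), Mul(Rational(1, 2), Pow(X, -1)))) = Mul(-2, Mul(Rational(1, 2), Pow(X, -1), Add(-3, X))) = Mul(-1, Pow(X, -1), Add(-3, X)))
Function('a')(r, C) = Mul(r, Add(C, r)) (Function('a')(r, C) = Mul(Add(r, 0), Add(C, r)) = Mul(r, Add(C, r)))
Add(-74, Mul(Function('q')(-4), Function('a')(p, -4))) = Add(-74, Mul(Mul(Pow(-4, -1), Add(3, Mul(-1, -4))), Mul(-11, Add(-4, -11)))) = Add(-74, Mul(Mul(Rational(-1, 4), Add(3, 4)), Mul(-11, -15))) = Add(-74, Mul(Mul(Rational(-1, 4), 7), 165)) = Add(-74, Mul(Rational(-7, 4), 165)) = Add(-74, Rational(-1155, 4)) = Rational(-1451, 4)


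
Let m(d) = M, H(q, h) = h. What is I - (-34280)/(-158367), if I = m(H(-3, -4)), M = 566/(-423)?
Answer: -34712054/22329747 ≈ -1.5545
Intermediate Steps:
M = -566/423 (M = 566*(-1/423) = -566/423 ≈ -1.3381)
m(d) = -566/423
I = -566/423 ≈ -1.3381
I - (-34280)/(-158367) = -566/423 - (-34280)/(-158367) = -566/423 - (-34280)*(-1)/158367 = -566/423 - 1*34280/158367 = -566/423 - 34280/158367 = -34712054/22329747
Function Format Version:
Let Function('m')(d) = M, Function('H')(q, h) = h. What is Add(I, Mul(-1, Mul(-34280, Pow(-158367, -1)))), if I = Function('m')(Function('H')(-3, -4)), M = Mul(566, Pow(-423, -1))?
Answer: Rational(-34712054, 22329747) ≈ -1.5545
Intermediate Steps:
M = Rational(-566, 423) (M = Mul(566, Rational(-1, 423)) = Rational(-566, 423) ≈ -1.3381)
Function('m')(d) = Rational(-566, 423)
I = Rational(-566, 423) ≈ -1.3381
Add(I, Mul(-1, Mul(-34280, Pow(-158367, -1)))) = Add(Rational(-566, 423), Mul(-1, Mul(-34280, Pow(-158367, -1)))) = Add(Rational(-566, 423), Mul(-1, Mul(-34280, Rational(-1, 158367)))) = Add(Rational(-566, 423), Mul(-1, Rational(34280, 158367))) = Add(Rational(-566, 423), Rational(-34280, 158367)) = Rational(-34712054, 22329747)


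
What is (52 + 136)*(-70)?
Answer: -13160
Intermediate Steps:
(52 + 136)*(-70) = 188*(-70) = -13160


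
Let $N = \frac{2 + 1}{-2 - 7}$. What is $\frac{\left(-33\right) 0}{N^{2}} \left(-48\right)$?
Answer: $0$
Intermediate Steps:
$N = - \frac{1}{3}$ ($N = \frac{3}{-9} = 3 \left(- \frac{1}{9}\right) = - \frac{1}{3} \approx -0.33333$)
$\frac{\left(-33\right) 0}{N^{2}} \left(-48\right) = \frac{\left(-33\right) 0}{\left(- \frac{1}{3}\right)^{2}} \left(-48\right) = 0 \frac{1}{\frac{1}{9}} \left(-48\right) = 0 \cdot 9 \left(-48\right) = 0 \left(-48\right) = 0$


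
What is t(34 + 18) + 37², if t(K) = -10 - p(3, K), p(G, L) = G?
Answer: 1356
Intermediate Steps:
t(K) = -13 (t(K) = -10 - 1*3 = -10 - 3 = -13)
t(34 + 18) + 37² = -13 + 37² = -13 + 1369 = 1356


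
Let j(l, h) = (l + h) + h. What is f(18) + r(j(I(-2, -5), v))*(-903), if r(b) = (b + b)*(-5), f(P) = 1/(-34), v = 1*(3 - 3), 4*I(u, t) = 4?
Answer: 307019/34 ≈ 9030.0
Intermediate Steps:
I(u, t) = 1 (I(u, t) = (¼)*4 = 1)
v = 0 (v = 1*0 = 0)
j(l, h) = l + 2*h (j(l, h) = (h + l) + h = l + 2*h)
f(P) = -1/34
r(b) = -10*b (r(b) = (2*b)*(-5) = -10*b)
f(18) + r(j(I(-2, -5), v))*(-903) = -1/34 - 10*(1 + 2*0)*(-903) = -1/34 - 10*(1 + 0)*(-903) = -1/34 - 10*1*(-903) = -1/34 - 10*(-903) = -1/34 + 9030 = 307019/34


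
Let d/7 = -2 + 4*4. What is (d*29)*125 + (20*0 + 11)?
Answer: 355261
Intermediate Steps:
d = 98 (d = 7*(-2 + 4*4) = 7*(-2 + 16) = 7*14 = 98)
(d*29)*125 + (20*0 + 11) = (98*29)*125 + (20*0 + 11) = 2842*125 + (0 + 11) = 355250 + 11 = 355261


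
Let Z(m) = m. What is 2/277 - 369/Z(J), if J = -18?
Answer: 11361/554 ≈ 20.507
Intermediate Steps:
2/277 - 369/Z(J) = 2/277 - 369/(-18) = 2*(1/277) - 369*(-1/18) = 2/277 + 41/2 = 11361/554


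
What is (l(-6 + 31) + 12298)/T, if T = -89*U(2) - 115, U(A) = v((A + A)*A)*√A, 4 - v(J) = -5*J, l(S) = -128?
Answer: 1399550/30656887 - 47657720*√2/30656887 ≈ -2.1528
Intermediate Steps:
v(J) = 4 + 5*J (v(J) = 4 - (-5)*J = 4 + 5*J)
U(A) = √A*(4 + 10*A²) (U(A) = (4 + 5*((A + A)*A))*√A = (4 + 5*((2*A)*A))*√A = (4 + 5*(2*A²))*√A = (4 + 10*A²)*√A = √A*(4 + 10*A²))
T = -115 - 3916*√2 (T = -89*√2*(4 + 10*2²) - 115 = -89*√2*(4 + 10*4) - 115 = -89*√2*(4 + 40) - 115 = -89*√2*44 - 115 = -3916*√2 - 115 = -115 - 3916*√2 ≈ -5653.1)
(l(-6 + 31) + 12298)/T = (-128 + 12298)/(-115 - 3916*√2) = 12170/(-115 - 3916*√2)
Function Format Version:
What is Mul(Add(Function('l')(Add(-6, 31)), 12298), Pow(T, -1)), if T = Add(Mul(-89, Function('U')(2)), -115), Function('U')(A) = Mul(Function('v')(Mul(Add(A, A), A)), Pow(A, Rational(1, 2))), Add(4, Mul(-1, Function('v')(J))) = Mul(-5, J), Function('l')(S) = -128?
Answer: Add(Rational(1399550, 30656887), Mul(Rational(-47657720, 30656887), Pow(2, Rational(1, 2)))) ≈ -2.1528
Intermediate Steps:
Function('v')(J) = Add(4, Mul(5, J)) (Function('v')(J) = Add(4, Mul(-1, Mul(-5, J))) = Add(4, Mul(5, J)))
Function('U')(A) = Mul(Pow(A, Rational(1, 2)), Add(4, Mul(10, Pow(A, 2)))) (Function('U')(A) = Mul(Add(4, Mul(5, Mul(Add(A, A), A))), Pow(A, Rational(1, 2))) = Mul(Add(4, Mul(5, Mul(Mul(2, A), A))), Pow(A, Rational(1, 2))) = Mul(Add(4, Mul(5, Mul(2, Pow(A, 2)))), Pow(A, Rational(1, 2))) = Mul(Add(4, Mul(10, Pow(A, 2))), Pow(A, Rational(1, 2))) = Mul(Pow(A, Rational(1, 2)), Add(4, Mul(10, Pow(A, 2)))))
T = Add(-115, Mul(-3916, Pow(2, Rational(1, 2)))) (T = Add(Mul(-89, Mul(Pow(2, Rational(1, 2)), Add(4, Mul(10, Pow(2, 2))))), -115) = Add(Mul(-89, Mul(Pow(2, Rational(1, 2)), Add(4, Mul(10, 4)))), -115) = Add(Mul(-89, Mul(Pow(2, Rational(1, 2)), Add(4, 40))), -115) = Add(Mul(-89, Mul(Pow(2, Rational(1, 2)), 44)), -115) = Add(Mul(-89, Mul(44, Pow(2, Rational(1, 2)))), -115) = Add(Mul(-3916, Pow(2, Rational(1, 2))), -115) = Add(-115, Mul(-3916, Pow(2, Rational(1, 2)))) ≈ -5653.1)
Mul(Add(Function('l')(Add(-6, 31)), 12298), Pow(T, -1)) = Mul(Add(-128, 12298), Pow(Add(-115, Mul(-3916, Pow(2, Rational(1, 2)))), -1)) = Mul(12170, Pow(Add(-115, Mul(-3916, Pow(2, Rational(1, 2)))), -1))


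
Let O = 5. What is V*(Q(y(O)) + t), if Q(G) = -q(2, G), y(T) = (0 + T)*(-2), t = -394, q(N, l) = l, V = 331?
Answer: -127104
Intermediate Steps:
y(T) = -2*T (y(T) = T*(-2) = -2*T)
Q(G) = -G
V*(Q(y(O)) + t) = 331*(-(-2)*5 - 394) = 331*(-1*(-10) - 394) = 331*(10 - 394) = 331*(-384) = -127104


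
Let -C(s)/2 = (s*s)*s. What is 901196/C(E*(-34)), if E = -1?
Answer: -225299/19652 ≈ -11.464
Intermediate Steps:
C(s) = -2*s**3 (C(s) = -2*s*s*s = -2*s**2*s = -2*s**3)
901196/C(E*(-34)) = 901196/((-2*(-1*(-34))**3)) = 901196/((-2*34**3)) = 901196/((-2*39304)) = 901196/(-78608) = 901196*(-1/78608) = -225299/19652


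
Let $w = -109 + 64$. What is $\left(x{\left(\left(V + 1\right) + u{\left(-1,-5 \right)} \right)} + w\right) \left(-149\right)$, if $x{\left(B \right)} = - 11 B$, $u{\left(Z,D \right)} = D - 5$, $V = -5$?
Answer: $-16241$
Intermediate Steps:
$u{\left(Z,D \right)} = -5 + D$
$w = -45$
$\left(x{\left(\left(V + 1\right) + u{\left(-1,-5 \right)} \right)} + w\right) \left(-149\right) = \left(- 11 \left(\left(-5 + 1\right) - 10\right) - 45\right) \left(-149\right) = \left(- 11 \left(-4 - 10\right) - 45\right) \left(-149\right) = \left(\left(-11\right) \left(-14\right) - 45\right) \left(-149\right) = \left(154 - 45\right) \left(-149\right) = 109 \left(-149\right) = -16241$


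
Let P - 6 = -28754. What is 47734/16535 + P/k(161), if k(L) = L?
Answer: -467663006/2662135 ≈ -175.67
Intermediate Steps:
P = -28748 (P = 6 - 28754 = -28748)
47734/16535 + P/k(161) = 47734/16535 - 28748/161 = -467663006/2662135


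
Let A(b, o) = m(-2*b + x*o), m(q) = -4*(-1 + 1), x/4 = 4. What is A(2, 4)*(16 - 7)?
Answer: 0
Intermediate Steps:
x = 16 (x = 4*4 = 16)
m(q) = 0 (m(q) = -4*0 = 0)
A(b, o) = 0
A(2, 4)*(16 - 7) = 0*(16 - 7) = 0*9 = 0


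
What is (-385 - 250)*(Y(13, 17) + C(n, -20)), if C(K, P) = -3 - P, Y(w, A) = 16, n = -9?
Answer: -20955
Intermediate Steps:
(-385 - 250)*(Y(13, 17) + C(n, -20)) = (-385 - 250)*(16 + (-3 - 1*(-20))) = -635*(16 + (-3 + 20)) = -635*(16 + 17) = -635*33 = -20955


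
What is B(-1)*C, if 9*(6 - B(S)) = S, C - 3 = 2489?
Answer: 137060/9 ≈ 15229.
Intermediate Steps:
C = 2492 (C = 3 + 2489 = 2492)
B(S) = 6 - S/9
B(-1)*C = (6 - ⅑*(-1))*2492 = (6 + ⅑)*2492 = (55/9)*2492 = 137060/9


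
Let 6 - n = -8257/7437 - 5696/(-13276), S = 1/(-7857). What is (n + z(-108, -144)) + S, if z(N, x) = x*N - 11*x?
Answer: 1108202889436298/64645832457 ≈ 17143.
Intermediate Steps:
S = -1/7857 ≈ -0.00012728
z(N, x) = -11*x + N*x (z(N, x) = N*x - 11*x = -11*x + N*x)
n = 164915113/24683403 (n = 6 - (-8257/7437 - 5696/(-13276)) = 6 - (-8257*1/7437 - 5696*(-1/13276)) = 6 - (-8257/7437 + 1424/3319) = 6 - 1*(-16814695/24683403) = 6 + 16814695/24683403 = 164915113/24683403 ≈ 6.6812)
(n + z(-108, -144)) + S = (164915113/24683403 - 144*(-11 - 108)) - 1/7857 = (164915113/24683403 - 144*(-119)) - 1/7857 = (164915113/24683403 + 17136) - 1/7857 = 423139708921/24683403 - 1/7857 = 1108202889436298/64645832457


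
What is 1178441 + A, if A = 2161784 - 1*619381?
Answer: 2720844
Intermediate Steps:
A = 1542403 (A = 2161784 - 619381 = 1542403)
1178441 + A = 1178441 + 1542403 = 2720844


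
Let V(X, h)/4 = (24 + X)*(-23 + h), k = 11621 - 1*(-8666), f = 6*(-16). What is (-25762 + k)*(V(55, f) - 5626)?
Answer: 236684250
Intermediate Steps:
f = -96
k = 20287 (k = 11621 + 8666 = 20287)
V(X, h) = 4*(-23 + h)*(24 + X) (V(X, h) = 4*((24 + X)*(-23 + h)) = 4*((-23 + h)*(24 + X)) = 4*(-23 + h)*(24 + X))
(-25762 + k)*(V(55, f) - 5626) = (-25762 + 20287)*((-2208 - 92*55 + 96*(-96) + 4*55*(-96)) - 5626) = -5475*((-2208 - 5060 - 9216 - 21120) - 5626) = -5475*(-37604 - 5626) = -5475*(-43230) = 236684250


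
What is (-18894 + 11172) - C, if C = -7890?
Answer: 168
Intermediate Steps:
(-18894 + 11172) - C = (-18894 + 11172) - 1*(-7890) = -7722 + 7890 = 168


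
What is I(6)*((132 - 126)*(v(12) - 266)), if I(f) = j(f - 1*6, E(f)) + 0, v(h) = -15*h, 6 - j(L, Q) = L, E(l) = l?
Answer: -16056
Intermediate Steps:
j(L, Q) = 6 - L
I(f) = 12 - f (I(f) = (6 - (f - 1*6)) + 0 = (6 - (f - 6)) + 0 = (6 - (-6 + f)) + 0 = (6 + (6 - f)) + 0 = (12 - f) + 0 = 12 - f)
I(6)*((132 - 126)*(v(12) - 266)) = (12 - 1*6)*((132 - 126)*(-15*12 - 266)) = (12 - 6)*(6*(-180 - 266)) = 6*(6*(-446)) = 6*(-2676) = -16056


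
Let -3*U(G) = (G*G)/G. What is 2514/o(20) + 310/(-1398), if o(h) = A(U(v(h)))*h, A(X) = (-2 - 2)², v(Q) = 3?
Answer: 853843/111840 ≈ 7.6345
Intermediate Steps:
U(G) = -G/3 (U(G) = -G*G/(3*G) = -G²/(3*G) = -G/3)
A(X) = 16 (A(X) = (-4)² = 16)
o(h) = 16*h
2514/o(20) + 310/(-1398) = 2514/((16*20)) + 310/(-1398) = 2514/320 + 310*(-1/1398) = 2514*(1/320) - 155/699 = 1257/160 - 155/699 = 853843/111840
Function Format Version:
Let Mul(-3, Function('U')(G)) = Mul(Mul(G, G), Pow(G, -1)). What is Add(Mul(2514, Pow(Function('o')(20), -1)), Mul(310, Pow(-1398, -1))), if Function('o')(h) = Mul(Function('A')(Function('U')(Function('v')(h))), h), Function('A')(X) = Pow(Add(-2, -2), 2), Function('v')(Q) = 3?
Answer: Rational(853843, 111840) ≈ 7.6345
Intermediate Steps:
Function('U')(G) = Mul(Rational(-1, 3), G) (Function('U')(G) = Mul(Rational(-1, 3), Mul(Mul(G, G), Pow(G, -1))) = Mul(Rational(-1, 3), Mul(Pow(G, 2), Pow(G, -1))) = Mul(Rational(-1, 3), G))
Function('A')(X) = 16 (Function('A')(X) = Pow(-4, 2) = 16)
Function('o')(h) = Mul(16, h)
Add(Mul(2514, Pow(Function('o')(20), -1)), Mul(310, Pow(-1398, -1))) = Add(Mul(2514, Pow(Mul(16, 20), -1)), Mul(310, Pow(-1398, -1))) = Add(Mul(2514, Pow(320, -1)), Mul(310, Rational(-1, 1398))) = Add(Mul(2514, Rational(1, 320)), Rational(-155, 699)) = Add(Rational(1257, 160), Rational(-155, 699)) = Rational(853843, 111840)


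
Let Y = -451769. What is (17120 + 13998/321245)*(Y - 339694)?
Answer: -4352831537066274/321245 ≈ -1.3550e+10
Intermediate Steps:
(17120 + 13998/321245)*(Y - 339694) = (17120 + 13998/321245)*(-451769 - 339694) = (17120 + 13998*(1/321245))*(-791463) = (17120 + 13998/321245)*(-791463) = (5499728398/321245)*(-791463) = -4352831537066274/321245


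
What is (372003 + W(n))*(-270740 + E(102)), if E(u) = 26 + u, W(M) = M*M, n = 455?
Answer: -156691925136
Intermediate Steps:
W(M) = M²
(372003 + W(n))*(-270740 + E(102)) = (372003 + 455²)*(-270740 + (26 + 102)) = (372003 + 207025)*(-270740 + 128) = 579028*(-270612) = -156691925136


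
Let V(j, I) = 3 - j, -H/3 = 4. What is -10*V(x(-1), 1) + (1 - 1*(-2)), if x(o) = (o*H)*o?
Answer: -147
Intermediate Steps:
H = -12 (H = -3*4 = -12)
x(o) = -12*o² (x(o) = (o*(-12))*o = (-12*o)*o = -12*o²)
-10*V(x(-1), 1) + (1 - 1*(-2)) = -10*(3 - (-12)*(-1)²) + (1 - 1*(-2)) = -10*(3 - (-12)) + (1 + 2) = -10*(3 - 1*(-12)) + 3 = -10*(3 + 12) + 3 = -10*15 + 3 = -150 + 3 = -147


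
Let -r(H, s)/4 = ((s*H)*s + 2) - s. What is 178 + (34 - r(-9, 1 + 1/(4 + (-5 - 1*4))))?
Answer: 4844/25 ≈ 193.76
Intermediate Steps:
r(H, s) = -8 + 4*s - 4*H*s**2 (r(H, s) = -4*(((s*H)*s + 2) - s) = -4*(((H*s)*s + 2) - s) = -4*((H*s**2 + 2) - s) = -4*((2 + H*s**2) - s) = -4*(2 - s + H*s**2) = -8 + 4*s - 4*H*s**2)
178 + (34 - r(-9, 1 + 1/(4 + (-5 - 1*4)))) = 178 + (34 - (-8 + 4*(1 + 1/(4 + (-5 - 1*4))) - 4*(-9)*(1 + 1/(4 + (-5 - 1*4)))**2)) = 178 + (34 - (-8 + 4*(1 + 1/(4 + (-5 - 4))) - 4*(-9)*(1 + 1/(4 + (-5 - 4)))**2)) = 178 + (34 - (-8 + 4*(1 + 1/(4 - 9)) - 4*(-9)*(1 + 1/(4 - 9))**2)) = 178 + (34 - (-8 + 4*(1 + 1/(-5)) - 4*(-9)*(1 + 1/(-5))**2)) = 178 + (34 - (-8 + 4*(1 - 1/5) - 4*(-9)*(1 - 1/5)**2)) = 178 + (34 - (-8 + 4*(4/5) - 4*(-9)*(4/5)**2)) = 178 + (34 - (-8 + 16/5 - 4*(-9)*16/25)) = 178 + (34 - (-8 + 16/5 + 576/25)) = 178 + (34 - 1*456/25) = 178 + (34 - 456/25) = 178 + 394/25 = 4844/25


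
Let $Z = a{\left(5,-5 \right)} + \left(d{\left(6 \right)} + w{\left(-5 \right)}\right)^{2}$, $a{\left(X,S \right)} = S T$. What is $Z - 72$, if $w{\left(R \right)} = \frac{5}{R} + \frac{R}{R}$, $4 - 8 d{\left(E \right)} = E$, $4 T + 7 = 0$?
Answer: $- \frac{1011}{16} \approx -63.188$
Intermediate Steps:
$T = - \frac{7}{4}$ ($T = - \frac{7}{4} + \frac{1}{4} \cdot 0 = - \frac{7}{4} + 0 = - \frac{7}{4} \approx -1.75$)
$a{\left(X,S \right)} = - \frac{7 S}{4}$ ($a{\left(X,S \right)} = S \left(- \frac{7}{4}\right) = - \frac{7 S}{4}$)
$d{\left(E \right)} = \frac{1}{2} - \frac{E}{8}$
$w{\left(R \right)} = 1 + \frac{5}{R}$ ($w{\left(R \right)} = \frac{5}{R} + 1 = 1 + \frac{5}{R}$)
$Z = \frac{141}{16}$ ($Z = \left(- \frac{7}{4}\right) \left(-5\right) + \left(\left(\frac{1}{2} - \frac{3}{4}\right) + \frac{5 - 5}{-5}\right)^{2} = \frac{35}{4} + \left(\left(\frac{1}{2} - \frac{3}{4}\right) - 0\right)^{2} = \frac{35}{4} + \left(- \frac{1}{4} + 0\right)^{2} = \frac{35}{4} + \left(- \frac{1}{4}\right)^{2} = \frac{35}{4} + \frac{1}{16} = \frac{141}{16} \approx 8.8125$)
$Z - 72 = \frac{141}{16} - 72 = - \frac{1011}{16}$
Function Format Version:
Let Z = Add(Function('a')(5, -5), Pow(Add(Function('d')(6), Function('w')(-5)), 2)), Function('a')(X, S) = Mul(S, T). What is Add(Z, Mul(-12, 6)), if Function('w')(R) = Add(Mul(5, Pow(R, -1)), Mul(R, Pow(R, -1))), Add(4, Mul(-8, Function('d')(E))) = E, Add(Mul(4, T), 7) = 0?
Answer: Rational(-1011, 16) ≈ -63.188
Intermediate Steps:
T = Rational(-7, 4) (T = Add(Rational(-7, 4), Mul(Rational(1, 4), 0)) = Add(Rational(-7, 4), 0) = Rational(-7, 4) ≈ -1.7500)
Function('a')(X, S) = Mul(Rational(-7, 4), S) (Function('a')(X, S) = Mul(S, Rational(-7, 4)) = Mul(Rational(-7, 4), S))
Function('d')(E) = Add(Rational(1, 2), Mul(Rational(-1, 8), E))
Function('w')(R) = Add(1, Mul(5, Pow(R, -1))) (Function('w')(R) = Add(Mul(5, Pow(R, -1)), 1) = Add(1, Mul(5, Pow(R, -1))))
Z = Rational(141, 16) (Z = Add(Mul(Rational(-7, 4), -5), Pow(Add(Add(Rational(1, 2), Mul(Rational(-1, 8), 6)), Mul(Pow(-5, -1), Add(5, -5))), 2)) = Add(Rational(35, 4), Pow(Add(Add(Rational(1, 2), Rational(-3, 4)), Mul(Rational(-1, 5), 0)), 2)) = Add(Rational(35, 4), Pow(Add(Rational(-1, 4), 0), 2)) = Add(Rational(35, 4), Pow(Rational(-1, 4), 2)) = Add(Rational(35, 4), Rational(1, 16)) = Rational(141, 16) ≈ 8.8125)
Add(Z, Mul(-12, 6)) = Add(Rational(141, 16), Mul(-12, 6)) = Add(Rational(141, 16), -72) = Rational(-1011, 16)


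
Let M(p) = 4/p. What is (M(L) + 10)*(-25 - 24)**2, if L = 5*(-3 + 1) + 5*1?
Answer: 110446/5 ≈ 22089.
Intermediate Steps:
L = -5 (L = 5*(-2) + 5 = -10 + 5 = -5)
(M(L) + 10)*(-25 - 24)**2 = (4/(-5) + 10)*(-25 - 24)**2 = (4*(-1/5) + 10)*(-49)**2 = (-4/5 + 10)*2401 = (46/5)*2401 = 110446/5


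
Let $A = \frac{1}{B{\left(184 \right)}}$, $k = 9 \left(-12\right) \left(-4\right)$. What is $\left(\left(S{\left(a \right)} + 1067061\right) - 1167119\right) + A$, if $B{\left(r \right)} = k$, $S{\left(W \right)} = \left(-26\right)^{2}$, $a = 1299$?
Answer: $- \frac{42933023}{432} \approx -99382.0$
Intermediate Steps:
$S{\left(W \right)} = 676$
$k = 432$ ($k = \left(-108\right) \left(-4\right) = 432$)
$B{\left(r \right)} = 432$
$A = \frac{1}{432} \approx 0.0023148$
$\left(\left(S{\left(a \right)} + 1067061\right) - 1167119\right) + A = \left(\left(676 + 1067061\right) - 1167119\right) + \frac{1}{432} = \left(1067737 - 1167119\right) + \frac{1}{432} = -99382 + \frac{1}{432} = - \frac{42933023}{432}$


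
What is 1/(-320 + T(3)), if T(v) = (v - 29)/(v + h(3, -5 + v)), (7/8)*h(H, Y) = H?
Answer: -45/14582 ≈ -0.0030860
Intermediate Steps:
h(H, Y) = 8*H/7
T(v) = (-29 + v)/(24/7 + v) (T(v) = (v - 29)/(v + (8/7)*3) = (-29 + v)/(v + 24/7) = (-29 + v)/(24/7 + v))
1/(-320 + T(3)) = 1/(-320 + 7*(-29 + 3)/(24 + 7*3)) = 1/(-320 + 7*(-26)/(24 + 21)) = 1/(-320 + 7*(-26)/45) = 1/(-320 + 7*(1/45)*(-26)) = 1/(-320 - 182/45) = 1/(-14582/45) = -45/14582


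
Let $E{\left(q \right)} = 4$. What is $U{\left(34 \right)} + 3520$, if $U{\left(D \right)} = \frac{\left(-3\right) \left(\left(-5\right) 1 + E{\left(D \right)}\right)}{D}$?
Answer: $\frac{119683}{34} \approx 3520.1$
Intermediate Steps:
$U{\left(D \right)} = \frac{3}{D}$ ($U{\left(D \right)} = \frac{\left(-3\right) \left(\left(-5\right) 1 + 4\right)}{D} = \frac{\left(-3\right) \left(-5 + 4\right)}{D} = \frac{\left(-3\right) \left(-1\right)}{D} = \frac{3}{D}$)
$U{\left(34 \right)} + 3520 = \frac{3}{34} + 3520 = \frac{119683}{34}$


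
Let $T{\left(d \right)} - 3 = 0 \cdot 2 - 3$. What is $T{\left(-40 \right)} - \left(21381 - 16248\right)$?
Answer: $-5133$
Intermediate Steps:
$T{\left(d \right)} = 0$ ($T{\left(d \right)} = 3 + \left(0 \cdot 2 - 3\right) = 3 + \left(0 - 3\right) = 3 - 3 = 0$)
$T{\left(-40 \right)} - \left(21381 - 16248\right) = 0 - \left(21381 - 16248\right) = 0 - 5133 = -5133$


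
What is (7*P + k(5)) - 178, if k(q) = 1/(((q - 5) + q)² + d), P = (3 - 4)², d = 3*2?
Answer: -5300/31 ≈ -170.97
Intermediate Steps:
d = 6
P = 1 (P = (-1)² = 1)
k(q) = 1/(6 + (-5 + 2*q)²) (k(q) = 1/(((q - 5) + q)² + 6) = 1/(((-5 + q) + q)² + 6) = 1/((-5 + 2*q)² + 6) = 1/(6 + (-5 + 2*q)²))
(7*P + k(5)) - 178 = (7*1 + 1/(6 + (-5 + 2*5)²)) - 178 = (7 + 1/(6 + (-5 + 10)²)) - 178 = (7 + 1/(6 + 5²)) - 178 = (7 + 1/(6 + 25)) - 178 = (7 + 1/31) - 178 = 218/31 - 178 = -5300/31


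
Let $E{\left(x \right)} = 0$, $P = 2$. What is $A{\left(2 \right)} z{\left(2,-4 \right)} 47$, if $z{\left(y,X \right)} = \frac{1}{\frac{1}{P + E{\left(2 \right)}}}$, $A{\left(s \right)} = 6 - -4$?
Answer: $940$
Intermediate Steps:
$A{\left(s \right)} = 10$ ($A{\left(s \right)} = 6 + 4 = 10$)
$z{\left(y,X \right)} = 2$ ($z{\left(y,X \right)} = \frac{1}{\frac{1}{2 + 0}} = \frac{1}{\frac{1}{2}} = 2$)
$A{\left(2 \right)} z{\left(2,-4 \right)} 47 = 10 \cdot 2 \cdot 47 = 20 \cdot 47 = 940$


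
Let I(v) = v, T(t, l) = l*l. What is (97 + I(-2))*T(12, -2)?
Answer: 380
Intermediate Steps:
T(t, l) = l²
(97 + I(-2))*T(12, -2) = (97 - 2)*(-2)² = 95*4 = 380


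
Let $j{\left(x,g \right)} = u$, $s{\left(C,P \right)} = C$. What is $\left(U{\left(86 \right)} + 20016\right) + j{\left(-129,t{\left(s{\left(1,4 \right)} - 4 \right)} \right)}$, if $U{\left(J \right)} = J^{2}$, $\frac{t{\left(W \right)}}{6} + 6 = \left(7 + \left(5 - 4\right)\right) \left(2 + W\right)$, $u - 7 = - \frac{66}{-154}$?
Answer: $\frac{191936}{7} \approx 27419.0$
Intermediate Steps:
$u = \frac{52}{7}$ ($u = 7 - \frac{66}{-154} = 7 - - \frac{3}{7} = 7 + \frac{3}{7} = \frac{52}{7} \approx 7.4286$)
$t{\left(W \right)} = 60 + 48 W$ ($t{\left(W \right)} = -36 + 6 \left(7 + \left(5 - 4\right)\right) \left(2 + W\right) = -36 + 6 \left(7 + 1\right) \left(2 + W\right) = -36 + 6 \cdot 8 \left(2 + W\right) = -36 + 6 \left(16 + 8 W\right) = -36 + \left(96 + 48 W\right) = 60 + 48 W$)
$j{\left(x,g \right)} = \frac{52}{7}$
$\left(U{\left(86 \right)} + 20016\right) + j{\left(-129,t{\left(s{\left(1,4 \right)} - 4 \right)} \right)} = \left(86^{2} + 20016\right) + \frac{52}{7} = \left(7396 + 20016\right) + \frac{52}{7} = 27412 + \frac{52}{7} = \frac{191936}{7}$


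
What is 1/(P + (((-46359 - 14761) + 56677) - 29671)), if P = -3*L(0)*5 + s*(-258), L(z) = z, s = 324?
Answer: -1/117706 ≈ -8.4957e-6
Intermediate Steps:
P = -83592 (P = -3*0*5 + 324*(-258) = 0*5 - 83592 = 0 - 83592 = -83592)
1/(P + (((-46359 - 14761) + 56677) - 29671)) = 1/(-83592 + (((-46359 - 14761) + 56677) - 29671)) = 1/(-83592 + ((-61120 + 56677) - 29671)) = 1/(-83592 + (-4443 - 29671)) = 1/(-83592 - 34114) = 1/(-117706) = -1/117706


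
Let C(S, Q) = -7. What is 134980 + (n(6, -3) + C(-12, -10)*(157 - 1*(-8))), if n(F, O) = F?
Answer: 133831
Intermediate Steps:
134980 + (n(6, -3) + C(-12, -10)*(157 - 1*(-8))) = 134980 + (6 - 7*(157 - 1*(-8))) = 134980 + (6 - 7*(157 + 8)) = 134980 + (6 - 7*165) = 134980 + (6 - 1155) = 134980 - 1149 = 133831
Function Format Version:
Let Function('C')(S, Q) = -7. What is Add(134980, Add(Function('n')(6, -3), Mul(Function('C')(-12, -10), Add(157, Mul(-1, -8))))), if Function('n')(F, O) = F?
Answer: 133831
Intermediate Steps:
Add(134980, Add(Function('n')(6, -3), Mul(Function('C')(-12, -10), Add(157, Mul(-1, -8))))) = Add(134980, Add(6, Mul(-7, Add(157, Mul(-1, -8))))) = Add(134980, Add(6, Mul(-7, Add(157, 8)))) = Add(134980, Add(6, Mul(-7, 165))) = Add(134980, Add(6, -1155)) = Add(134980, -1149) = 133831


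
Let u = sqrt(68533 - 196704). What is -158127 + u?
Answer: -158127 + I*sqrt(128171) ≈ -1.5813e+5 + 358.01*I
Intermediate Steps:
u = I*sqrt(128171) (u = sqrt(-128171) = I*sqrt(128171) ≈ 358.01*I)
-158127 + u = -158127 + I*sqrt(128171)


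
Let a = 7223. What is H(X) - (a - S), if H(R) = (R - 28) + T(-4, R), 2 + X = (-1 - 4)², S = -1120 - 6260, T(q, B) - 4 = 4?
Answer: -14600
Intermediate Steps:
T(q, B) = 8 (T(q, B) = 4 + 4 = 8)
S = -7380
X = 23 (X = -2 + (-1 - 4)² = -2 + (-5)² = -2 + 25 = 23)
H(R) = -20 + R (H(R) = (R - 28) + 8 = (-28 + R) + 8 = -20 + R)
H(X) - (a - S) = (-20 + 23) - (7223 - 1*(-7380)) = 3 - (7223 + 7380) = 3 - 1*14603 = 3 - 14603 = -14600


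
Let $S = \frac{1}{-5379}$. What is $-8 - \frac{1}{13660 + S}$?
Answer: $- \frac{587822491}{73477139} \approx -8.0001$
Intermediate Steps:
$S = - \frac{1}{5379} \approx -0.00018591$
$-8 - \frac{1}{13660 + S} = -8 - \frac{1}{13660 - \frac{1}{5379}} = -8 - \frac{1}{\frac{73477139}{5379}} = -8 - \frac{5379}{73477139} = - \frac{587822491}{73477139}$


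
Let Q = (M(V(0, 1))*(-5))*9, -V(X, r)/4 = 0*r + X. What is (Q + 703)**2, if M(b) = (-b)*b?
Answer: 494209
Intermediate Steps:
V(X, r) = -4*X (V(X, r) = -4*(0*r + X) = -4*(0 + X) = -4*X)
M(b) = -b**2
Q = 0 (Q = (-(-4*0)**2*(-5))*9 = (-1*0**2*(-5))*9 = (-1*0*(-5))*9 = (0*(-5))*9 = 0*9 = 0)
(Q + 703)**2 = (0 + 703)**2 = 703**2 = 494209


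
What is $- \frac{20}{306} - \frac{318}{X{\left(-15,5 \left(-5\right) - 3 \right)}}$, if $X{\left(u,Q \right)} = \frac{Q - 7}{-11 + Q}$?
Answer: $- \frac{1897856}{5355} \approx -354.41$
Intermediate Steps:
$X{\left(u,Q \right)} = \frac{-7 + Q}{-11 + Q}$
$- \frac{20}{306} - \frac{318}{X{\left(-15,5 \left(-5\right) - 3 \right)}} = - \frac{20}{306} - \frac{318}{\frac{1}{-11 + \left(5 \left(-5\right) - 3\right)} \left(-7 + \left(5 \left(-5\right) - 3\right)\right)} = \left(-20\right) \frac{1}{306} - \frac{318}{\frac{1}{-11 - 28} \left(-7 - 28\right)} = - \frac{10}{153} - \frac{318}{\frac{1}{-11 - 28} \left(-7 - 28\right)} = - \frac{10}{153} - \frac{318}{\frac{1}{-39} \left(-35\right)} = - \frac{10}{153} - \frac{318}{\left(- \frac{1}{39}\right) \left(-35\right)} = - \frac{10}{153} - \frac{318}{\frac{35}{39}} = - \frac{10}{153} - \frac{12402}{35} = - \frac{1897856}{5355}$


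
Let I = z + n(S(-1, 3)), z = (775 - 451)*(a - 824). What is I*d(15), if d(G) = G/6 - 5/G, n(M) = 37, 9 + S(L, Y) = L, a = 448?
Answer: -1583231/6 ≈ -2.6387e+5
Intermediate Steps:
z = -121824 (z = (775 - 451)*(448 - 824) = 324*(-376) = -121824)
S(L, Y) = -9 + L
d(G) = -5/G + G/6 (d(G) = G*(⅙) - 5/G = G/6 - 5/G = -5/G + G/6)
I = -121787 (I = -121824 + 37 = -121787)
I*d(15) = -121787*(-5/15 + (⅙)*15) = -121787*(-5*1/15 + 5/2) = -121787*(-⅓ + 5/2) = -121787*13/6 = -1583231/6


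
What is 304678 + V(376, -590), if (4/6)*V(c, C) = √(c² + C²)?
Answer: 304678 + 3*√122369 ≈ 3.0573e+5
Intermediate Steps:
V(c, C) = 3*√(C² + c²)/2 (V(c, C) = 3*√(c² + C²)/2 = 3*√(C² + c²)/2)
304678 + V(376, -590) = 304678 + 3*√((-590)² + 376²)/2 = 304678 + 3*√(348100 + 141376)/2 = 304678 + 3*√489476/2 = 304678 + 3*(2*√122369)/2 = 304678 + 3*√122369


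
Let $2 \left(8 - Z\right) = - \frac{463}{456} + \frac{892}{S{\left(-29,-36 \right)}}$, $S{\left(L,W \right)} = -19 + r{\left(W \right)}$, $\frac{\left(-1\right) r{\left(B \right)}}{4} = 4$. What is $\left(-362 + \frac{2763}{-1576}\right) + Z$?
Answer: $- \frac{2153738801}{6288240} \approx -342.5$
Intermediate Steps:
$r{\left(B \right)} = -16$ ($r{\left(B \right)} = \left(-4\right) 4 = -16$)
$S{\left(L,W \right)} = -35$ ($S{\left(L,W \right)} = -19 - 16 = -35$)
$Z = \frac{678317}{31920}$ ($Z = 8 - \frac{- \frac{463}{456} + \frac{892}{-35}}{2} = 8 - \frac{\left(-463\right) \frac{1}{456} + 892 \left(- \frac{1}{35}\right)}{2} = 8 - \frac{- \frac{463}{456} - \frac{892}{35}}{2} = 8 - - \frac{422957}{31920} = 8 + \frac{422957}{31920} = \frac{678317}{31920} \approx 21.251$)
$\left(-362 + \frac{2763}{-1576}\right) + Z = \left(-362 + \frac{2763}{-1576}\right) + \frac{678317}{31920} = \left(-362 + 2763 \left(- \frac{1}{1576}\right)\right) + \frac{678317}{31920} = \left(-362 - \frac{2763}{1576}\right) + \frac{678317}{31920} = - \frac{573275}{1576} + \frac{678317}{31920} = - \frac{2153738801}{6288240}$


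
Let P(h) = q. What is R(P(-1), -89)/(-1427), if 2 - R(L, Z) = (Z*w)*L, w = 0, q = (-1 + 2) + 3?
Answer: -2/1427 ≈ -0.0014015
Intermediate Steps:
q = 4 (q = 1 + 3 = 4)
P(h) = 4
R(L, Z) = 2 (R(L, Z) = 2 - Z*0*L = 2 - 0*L = 2 - 1*0 = 2 + 0 = 2)
R(P(-1), -89)/(-1427) = 2/(-1427) = 2*(-1/1427) = -2/1427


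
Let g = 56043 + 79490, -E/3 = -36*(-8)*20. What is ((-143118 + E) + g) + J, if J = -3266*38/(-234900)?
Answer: -1460166098/58725 ≈ -24864.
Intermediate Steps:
J = 31027/58725 (J = -124108*(-1/234900) = 31027/58725 ≈ 0.52834)
E = -17280 (E = -3*(-36*(-8))*20 = -864*20 = -3*5760 = -17280)
g = 135533
((-143118 + E) + g) + J = ((-143118 - 17280) + 135533) + 31027/58725 = (-160398 + 135533) + 31027/58725 = -24865 + 31027/58725 = -1460166098/58725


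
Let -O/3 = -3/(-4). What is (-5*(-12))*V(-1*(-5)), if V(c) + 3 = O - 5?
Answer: -615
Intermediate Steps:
O = -9/4 (O = -(-9)/(-4) = -(-9)*(-1)/4 = -3*¾ = -9/4 ≈ -2.2500)
V(c) = -41/4 (V(c) = -3 + (-9/4 - 5) = -3 - 29/4 = -41/4)
(-5*(-12))*V(-1*(-5)) = -5*(-12)*(-41/4) = 60*(-41/4) = -615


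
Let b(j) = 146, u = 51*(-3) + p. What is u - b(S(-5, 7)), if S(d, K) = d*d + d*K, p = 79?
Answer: -220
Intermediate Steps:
u = -74 (u = 51*(-3) + 79 = -153 + 79 = -74)
S(d, K) = d**2 + K*d
u - b(S(-5, 7)) = -74 - 1*146 = -74 - 146 = -220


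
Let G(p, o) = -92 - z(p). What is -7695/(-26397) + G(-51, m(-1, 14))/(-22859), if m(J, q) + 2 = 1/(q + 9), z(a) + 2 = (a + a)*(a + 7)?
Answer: 32971719/67045447 ≈ 0.49178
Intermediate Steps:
z(a) = -2 + 2*a*(7 + a) (z(a) = -2 + (a + a)*(a + 7) = -2 + (2*a)*(7 + a) = -2 + 2*a*(7 + a))
m(J, q) = -2 + 1/(9 + q) (m(J, q) = -2 + 1/(q + 9) = -2 + 1/(9 + q))
G(p, o) = -90 - 14*p - 2*p² (G(p, o) = -92 - (-2 + 2*p² + 14*p) = -92 + (2 - 14*p - 2*p²) = -90 - 14*p - 2*p²)
-7695/(-26397) + G(-51, m(-1, 14))/(-22859) = -7695/(-26397) + (-90 - 14*(-51) - 2*(-51)²)/(-22859) = -7695*(-1/26397) + (-90 + 714 - 2*2601)*(-1/22859) = 855/2933 + (-90 + 714 - 5202)*(-1/22859) = 855/2933 - 4578*(-1/22859) = 855/2933 + 4578/22859 = 32971719/67045447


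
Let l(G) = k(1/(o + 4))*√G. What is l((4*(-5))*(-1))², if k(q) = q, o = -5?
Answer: 20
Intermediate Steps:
l(G) = -√G (l(G) = √G/(-5 + 4) = √G/(-1) = -√G)
l((4*(-5))*(-1))² = (-√((4*(-5))*(-1)))² = (-√(-20*(-1)))² = (-√20)² = (-2*√5)² = 20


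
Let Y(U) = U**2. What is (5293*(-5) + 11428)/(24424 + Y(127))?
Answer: -15037/40553 ≈ -0.37080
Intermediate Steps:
(5293*(-5) + 11428)/(24424 + Y(127)) = (5293*(-5) + 11428)/(24424 + 127**2) = (-26465 + 11428)/(24424 + 16129) = -15037/40553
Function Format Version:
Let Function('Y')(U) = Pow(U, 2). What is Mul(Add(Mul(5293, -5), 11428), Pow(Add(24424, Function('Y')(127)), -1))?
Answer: Rational(-15037, 40553) ≈ -0.37080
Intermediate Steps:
Mul(Add(Mul(5293, -5), 11428), Pow(Add(24424, Function('Y')(127)), -1)) = Mul(Add(Mul(5293, -5), 11428), Pow(Add(24424, Pow(127, 2)), -1)) = Mul(Add(-26465, 11428), Pow(Add(24424, 16129), -1)) = Mul(-15037, Pow(40553, -1)) = Mul(-15037, Rational(1, 40553)) = Rational(-15037, 40553)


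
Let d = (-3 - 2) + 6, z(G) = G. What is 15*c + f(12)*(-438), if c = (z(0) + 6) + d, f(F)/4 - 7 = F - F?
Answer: -12159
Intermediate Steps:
f(F) = 28 (f(F) = 28 + 4*(F - F) = 28 + 4*0 = 28 + 0 = 28)
d = 1 (d = -5 + 6 = 1)
c = 7 (c = (0 + 6) + 1 = 6 + 1 = 7)
15*c + f(12)*(-438) = 15*7 + 28*(-438) = 105 - 12264 = -12159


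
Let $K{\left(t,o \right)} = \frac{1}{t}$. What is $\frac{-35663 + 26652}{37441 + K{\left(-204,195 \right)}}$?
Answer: $- \frac{1838244}{7637963} \approx -0.24067$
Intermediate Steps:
$\frac{-35663 + 26652}{37441 + K{\left(-204,195 \right)}} = \frac{-35663 + 26652}{37441 + \frac{1}{-204}} = - \frac{9011}{37441 - \frac{1}{204}} = - \frac{9011}{\frac{7637963}{204}} = \left(-9011\right) \frac{204}{7637963} = - \frac{1838244}{7637963}$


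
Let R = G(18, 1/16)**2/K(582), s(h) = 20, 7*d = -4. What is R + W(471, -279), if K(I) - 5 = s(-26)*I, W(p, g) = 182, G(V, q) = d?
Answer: 103850126/570605 ≈ 182.00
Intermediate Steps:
d = -4/7 (d = (1/7)*(-4) = -4/7 ≈ -0.57143)
G(V, q) = -4/7
K(I) = 5 + 20*I
R = 16/570605 (R = (-4/7)**2/(5 + 20*582) = 16/(49*(5 + 11640)) = (16/49)/11645 = (16/49)*(1/11645) = 16/570605 ≈ 2.8040e-5)
R + W(471, -279) = 16/570605 + 182 = 103850126/570605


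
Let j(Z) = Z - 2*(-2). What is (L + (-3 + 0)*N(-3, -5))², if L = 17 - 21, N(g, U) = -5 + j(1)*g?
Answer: 3136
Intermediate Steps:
j(Z) = 4 + Z (j(Z) = Z + 4 = 4 + Z)
N(g, U) = -5 + 5*g (N(g, U) = -5 + (4 + 1)*g = -5 + 5*g)
L = -4
(L + (-3 + 0)*N(-3, -5))² = (-4 + (-3 + 0)*(-5 + 5*(-3)))² = (-4 - 3*(-5 - 15))² = (-4 - 3*(-20))² = (-4 + 60)² = 56² = 3136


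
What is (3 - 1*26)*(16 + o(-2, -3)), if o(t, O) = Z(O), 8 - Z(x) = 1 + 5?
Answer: -414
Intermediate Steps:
Z(x) = 2 (Z(x) = 8 - (1 + 5) = 8 - 1*6 = 8 - 6 = 2)
o(t, O) = 2
(3 - 1*26)*(16 + o(-2, -3)) = (3 - 1*26)*(16 + 2) = (3 - 26)*18 = -23*18 = -414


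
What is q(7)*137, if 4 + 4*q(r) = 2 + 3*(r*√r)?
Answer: -137/2 + 2877*√7/4 ≈ 1834.5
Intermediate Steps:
q(r) = -½ + 3*r^(3/2)/4 (q(r) = -1 + (2 + 3*(r*√r))/4 = -1 + (2 + 3*r^(3/2))/4 = -1 + (½ + 3*r^(3/2)/4) = -½ + 3*r^(3/2)/4)
q(7)*137 = (-½ + 3*7^(3/2)/4)*137 = (-½ + 3*(7*√7)/4)*137 = (-½ + 21*√7/4)*137 = -137/2 + 2877*√7/4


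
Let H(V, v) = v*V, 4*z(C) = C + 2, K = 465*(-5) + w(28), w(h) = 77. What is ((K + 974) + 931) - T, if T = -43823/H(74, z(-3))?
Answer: -100337/37 ≈ -2711.8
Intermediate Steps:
K = -2248 (K = 465*(-5) + 77 = -2325 + 77 = -2248)
z(C) = ½ + C/4 (z(C) = (C + 2)/4 = (2 + C)/4 = ½ + C/4)
H(V, v) = V*v
T = 87646/37 (T = -43823*1/(74*(½ + (¼)*(-3))) = -43823*1/(74*(½ - ¾)) = -43823/(74*(-¼)) = -43823/(-37/2) = -43823*(-2/37) = 87646/37 ≈ 2368.8)
((K + 974) + 931) - T = ((-2248 + 974) + 931) - 1*87646/37 = (-1274 + 931) - 87646/37 = -343 - 87646/37 = -100337/37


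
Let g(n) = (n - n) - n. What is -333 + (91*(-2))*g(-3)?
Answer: -879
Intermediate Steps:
g(n) = -n (g(n) = 0 - n = -n)
-333 + (91*(-2))*g(-3) = -333 + (91*(-2))*(-1*(-3)) = -333 - 182*3 = -333 - 546 = -879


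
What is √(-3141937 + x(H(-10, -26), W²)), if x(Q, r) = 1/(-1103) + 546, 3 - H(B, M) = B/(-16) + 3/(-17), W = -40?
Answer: I*√3821844564222/1103 ≈ 1772.4*I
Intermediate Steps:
H(B, M) = 54/17 + B/16 (H(B, M) = 3 - (B/(-16) + 3/(-17)) = 3 - (B*(-1/16) + 3*(-1/17)) = 3 - (-B/16 - 3/17) = 3 - (-3/17 - B/16) = 3 + (3/17 + B/16) = 54/17 + B/16)
x(Q, r) = 602237/1103 (x(Q, r) = -1/1103 + 546 = 602237/1103)
√(-3141937 + x(H(-10, -26), W²)) = √(-3141937 + 602237/1103) = √(-3464954274/1103) = I*√3821844564222/1103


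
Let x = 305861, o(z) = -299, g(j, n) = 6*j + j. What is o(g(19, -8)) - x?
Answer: -306160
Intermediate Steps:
g(j, n) = 7*j
o(g(19, -8)) - x = -299 - 1*305861 = -299 - 305861 = -306160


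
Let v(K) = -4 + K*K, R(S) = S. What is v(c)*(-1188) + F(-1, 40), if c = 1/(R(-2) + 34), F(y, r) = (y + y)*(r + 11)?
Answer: 1190103/256 ≈ 4648.8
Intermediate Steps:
F(y, r) = 2*y*(11 + r) (F(y, r) = (2*y)*(11 + r) = 2*y*(11 + r))
c = 1/32 (c = 1/(-2 + 34) = 1/32 ≈ 0.031250)
v(K) = -4 + K²
v(c)*(-1188) + F(-1, 40) = (-4 + (1/32)²)*(-1188) + 2*(-1)*(11 + 40) = (-4 + 1/1024)*(-1188) + 2*(-1)*51 = -4095/1024*(-1188) - 102 = 1216215/256 - 102 = 1190103/256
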